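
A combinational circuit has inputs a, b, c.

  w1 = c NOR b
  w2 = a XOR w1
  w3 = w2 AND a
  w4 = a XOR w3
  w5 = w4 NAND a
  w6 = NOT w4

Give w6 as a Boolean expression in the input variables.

w1 = c NOR b
w2 = a XOR w1 = a XOR (c NOR b)
w3 = w2 AND a = (a XOR (c NOR b)) AND a
w4 = a XOR w3 = a XOR ((a XOR (c NOR b)) AND a)
w6 = NOT w4 = NOT (a XOR ((a XOR (c NOR b)) AND a))

NOT (a XOR ((a XOR (c NOR b)) AND a))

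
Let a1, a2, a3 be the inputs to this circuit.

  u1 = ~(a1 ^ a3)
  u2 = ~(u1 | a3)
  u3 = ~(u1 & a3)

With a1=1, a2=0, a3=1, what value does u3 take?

0

u1 = ~(1 ^ 1) = 1
u3 = ~(1 & 1) = 0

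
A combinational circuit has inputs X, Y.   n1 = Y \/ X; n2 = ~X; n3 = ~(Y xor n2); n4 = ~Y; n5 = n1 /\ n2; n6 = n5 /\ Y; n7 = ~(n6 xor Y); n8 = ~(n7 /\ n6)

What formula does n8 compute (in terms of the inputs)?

~((~((((Y \/ X) /\ ~X) /\ Y) xor Y)) /\ (((Y \/ X) /\ ~X) /\ Y))

n1 = Y \/ X
n2 = ~X
n5 = n1 /\ n2 = (Y \/ X) /\ ~X
n6 = n5 /\ Y = ((Y \/ X) /\ ~X) /\ Y
n7 = ~(n6 xor Y) = ~((((Y \/ X) /\ ~X) /\ Y) xor Y)
n8 = ~(n7 /\ n6) = ~((~((((Y \/ X) /\ ~X) /\ Y) xor Y)) /\ (((Y \/ X) /\ ~X) /\ Y))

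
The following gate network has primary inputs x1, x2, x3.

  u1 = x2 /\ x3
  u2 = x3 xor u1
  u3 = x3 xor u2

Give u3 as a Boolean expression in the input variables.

u1 = x2 /\ x3
u2 = x3 xor u1 = x3 xor (x2 /\ x3)
u3 = x3 xor u2 = x3 xor (x3 xor (x2 /\ x3))

x3 xor (x3 xor (x2 /\ x3))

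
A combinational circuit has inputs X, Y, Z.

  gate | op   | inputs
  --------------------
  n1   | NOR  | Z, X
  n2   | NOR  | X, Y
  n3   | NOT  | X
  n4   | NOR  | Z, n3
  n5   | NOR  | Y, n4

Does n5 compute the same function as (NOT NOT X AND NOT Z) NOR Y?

Yes

n3 = NOT X
n4 = Z NOR n3 = Z NOR NOT X
n5 = Y NOR n4 = Y NOR (Z NOR NOT X)
At X=0, Y=1, Z=0: circuit gives 0, formula gives 0.
At X=0, Y=0, Z=0: circuit gives 1, formula gives 1.
Agrees on all 8 inputs.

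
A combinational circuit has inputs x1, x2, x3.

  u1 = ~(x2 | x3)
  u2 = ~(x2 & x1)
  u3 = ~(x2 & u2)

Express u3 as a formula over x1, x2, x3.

~(x2 & (~(x2 & x1)))

u2 = ~(x2 & x1)
u3 = ~(x2 & u2) = ~(x2 & (~(x2 & x1)))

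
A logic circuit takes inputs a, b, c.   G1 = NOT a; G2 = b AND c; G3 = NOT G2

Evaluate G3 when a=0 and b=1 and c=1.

0

G2 = 1 AND 1 = 1
G3 = NOT 1 = 0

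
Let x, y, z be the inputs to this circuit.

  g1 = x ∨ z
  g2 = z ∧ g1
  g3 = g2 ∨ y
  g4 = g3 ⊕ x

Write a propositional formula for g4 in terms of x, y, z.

g1 = x ∨ z
g2 = z ∧ g1 = z ∧ (x ∨ z)
g3 = g2 ∨ y = (z ∧ (x ∨ z)) ∨ y
g4 = g3 ⊕ x = ((z ∧ (x ∨ z)) ∨ y) ⊕ x

((z ∧ (x ∨ z)) ∨ y) ⊕ x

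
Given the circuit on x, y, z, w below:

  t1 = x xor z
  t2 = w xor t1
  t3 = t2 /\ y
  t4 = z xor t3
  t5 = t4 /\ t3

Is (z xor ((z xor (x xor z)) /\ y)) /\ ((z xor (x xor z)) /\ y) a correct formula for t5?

t1 = x xor z
t2 = w xor t1 = w xor (x xor z)
t3 = t2 /\ y = (w xor (x xor z)) /\ y
t4 = z xor t3 = z xor ((w xor (x xor z)) /\ y)
t5 = t4 /\ t3 = (z xor ((w xor (x xor z)) /\ y)) /\ ((w xor (x xor z)) /\ y)
At x=0, y=1, z=0, w=1: circuit gives 1, formula gives 0.

No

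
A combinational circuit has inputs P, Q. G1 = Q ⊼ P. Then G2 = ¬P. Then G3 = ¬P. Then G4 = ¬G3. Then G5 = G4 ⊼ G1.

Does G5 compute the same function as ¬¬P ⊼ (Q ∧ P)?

No

G1 = Q ⊼ P
G3 = ¬P
G4 = ¬G3 = ¬¬P
G5 = G4 ⊼ G1 = ¬¬P ⊼ (Q ⊼ P)
At P=1, Q=0: circuit gives 0, formula gives 1.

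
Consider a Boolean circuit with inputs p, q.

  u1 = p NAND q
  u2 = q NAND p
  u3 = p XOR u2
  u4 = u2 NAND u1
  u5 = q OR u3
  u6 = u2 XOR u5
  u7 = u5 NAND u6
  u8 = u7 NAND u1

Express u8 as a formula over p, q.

((q OR (p XOR (q NAND p))) NAND ((q NAND p) XOR (q OR (p XOR (q NAND p))))) NAND (p NAND q)

u1 = p NAND q
u2 = q NAND p
u3 = p XOR u2 = p XOR (q NAND p)
u5 = q OR u3 = q OR (p XOR (q NAND p))
u6 = u2 XOR u5 = (q NAND p) XOR (q OR (p XOR (q NAND p)))
u7 = u5 NAND u6 = (q OR (p XOR (q NAND p))) NAND ((q NAND p) XOR (q OR (p XOR (q NAND p))))
u8 = u7 NAND u1 = ((q OR (p XOR (q NAND p))) NAND ((q NAND p) XOR (q OR (p XOR (q NAND p))))) NAND (p NAND q)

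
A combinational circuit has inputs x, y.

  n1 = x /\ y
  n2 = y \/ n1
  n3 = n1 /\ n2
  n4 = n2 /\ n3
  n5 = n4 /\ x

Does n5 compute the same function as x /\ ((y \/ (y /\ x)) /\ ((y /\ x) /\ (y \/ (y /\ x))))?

n1 = x /\ y
n2 = y \/ n1 = y \/ (x /\ y)
n3 = n1 /\ n2 = (x /\ y) /\ (y \/ (x /\ y))
n4 = n2 /\ n3 = (y \/ (x /\ y)) /\ ((x /\ y) /\ (y \/ (x /\ y)))
n5 = n4 /\ x = ((y \/ (x /\ y)) /\ ((x /\ y) /\ (y \/ (x /\ y)))) /\ x
At x=0, y=0: circuit gives 0, formula gives 0.
At x=1, y=1: circuit gives 1, formula gives 1.
Agrees on all 4 inputs.

Yes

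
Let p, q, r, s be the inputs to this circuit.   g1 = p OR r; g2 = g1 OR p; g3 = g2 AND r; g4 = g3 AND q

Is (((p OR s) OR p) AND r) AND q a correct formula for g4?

g1 = p OR r
g2 = g1 OR p = (p OR r) OR p
g3 = g2 AND r = ((p OR r) OR p) AND r
g4 = g3 AND q = (((p OR r) OR p) AND r) AND q
At p=0, q=1, r=1, s=0: circuit gives 1, formula gives 0.

No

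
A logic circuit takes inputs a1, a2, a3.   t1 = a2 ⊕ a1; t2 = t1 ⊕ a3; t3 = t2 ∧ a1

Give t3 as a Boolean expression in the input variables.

((a2 ⊕ a1) ⊕ a3) ∧ a1

t1 = a2 ⊕ a1
t2 = t1 ⊕ a3 = (a2 ⊕ a1) ⊕ a3
t3 = t2 ∧ a1 = ((a2 ⊕ a1) ⊕ a3) ∧ a1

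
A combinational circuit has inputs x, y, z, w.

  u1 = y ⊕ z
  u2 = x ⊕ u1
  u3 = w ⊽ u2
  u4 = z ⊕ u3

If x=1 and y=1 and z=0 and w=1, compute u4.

0

u1 = 1 ⊕ 0 = 1
u2 = 1 ⊕ 1 = 0
u3 = 1 ⊽ 0 = 0
u4 = 0 ⊕ 0 = 0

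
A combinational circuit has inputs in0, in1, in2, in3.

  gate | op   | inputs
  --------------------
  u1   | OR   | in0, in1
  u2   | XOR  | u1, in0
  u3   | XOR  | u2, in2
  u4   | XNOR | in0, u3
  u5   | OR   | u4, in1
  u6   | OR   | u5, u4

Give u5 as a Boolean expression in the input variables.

(in0 XNOR (((in0 OR in1) XOR in0) XOR in2)) OR in1

u1 = in0 OR in1
u2 = u1 XOR in0 = (in0 OR in1) XOR in0
u3 = u2 XOR in2 = ((in0 OR in1) XOR in0) XOR in2
u4 = in0 XNOR u3 = in0 XNOR (((in0 OR in1) XOR in0) XOR in2)
u5 = u4 OR in1 = (in0 XNOR (((in0 OR in1) XOR in0) XOR in2)) OR in1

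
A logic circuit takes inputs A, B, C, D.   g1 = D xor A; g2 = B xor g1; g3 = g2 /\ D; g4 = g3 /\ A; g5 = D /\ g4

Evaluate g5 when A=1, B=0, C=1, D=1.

0

g1 = 1 xor 1 = 0
g2 = 0 xor 0 = 0
g3 = 0 /\ 1 = 0
g4 = 0 /\ 1 = 0
g5 = 1 /\ 0 = 0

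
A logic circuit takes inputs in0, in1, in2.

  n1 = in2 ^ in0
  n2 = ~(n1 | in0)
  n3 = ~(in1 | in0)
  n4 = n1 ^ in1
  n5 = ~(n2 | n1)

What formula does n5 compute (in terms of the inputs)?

~((~((in2 ^ in0) | in0)) | (in2 ^ in0))

n1 = in2 ^ in0
n2 = ~(n1 | in0) = ~((in2 ^ in0) | in0)
n5 = ~(n2 | n1) = ~((~((in2 ^ in0) | in0)) | (in2 ^ in0))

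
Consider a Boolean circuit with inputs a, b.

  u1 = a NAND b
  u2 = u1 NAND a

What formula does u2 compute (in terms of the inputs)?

u1 = a NAND b
u2 = u1 NAND a = (a NAND b) NAND a

(a NAND b) NAND a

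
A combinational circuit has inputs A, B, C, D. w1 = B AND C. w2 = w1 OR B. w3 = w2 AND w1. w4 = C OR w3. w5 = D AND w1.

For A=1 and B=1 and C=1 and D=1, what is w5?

w1 = 1 AND 1 = 1
w5 = 1 AND 1 = 1

1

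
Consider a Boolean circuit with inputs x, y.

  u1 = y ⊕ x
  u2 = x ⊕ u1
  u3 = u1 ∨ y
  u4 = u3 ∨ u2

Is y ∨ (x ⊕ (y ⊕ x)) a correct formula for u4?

No

u1 = y ⊕ x
u2 = x ⊕ u1 = x ⊕ (y ⊕ x)
u3 = u1 ∨ y = (y ⊕ x) ∨ y
u4 = u3 ∨ u2 = ((y ⊕ x) ∨ y) ∨ (x ⊕ (y ⊕ x))
At x=1, y=0: circuit gives 1, formula gives 0.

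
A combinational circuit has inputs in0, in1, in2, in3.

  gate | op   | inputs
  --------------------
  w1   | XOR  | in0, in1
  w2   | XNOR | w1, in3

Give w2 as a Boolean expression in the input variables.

w1 = in0 XOR in1
w2 = w1 XNOR in3 = (in0 XOR in1) XNOR in3

(in0 XOR in1) XNOR in3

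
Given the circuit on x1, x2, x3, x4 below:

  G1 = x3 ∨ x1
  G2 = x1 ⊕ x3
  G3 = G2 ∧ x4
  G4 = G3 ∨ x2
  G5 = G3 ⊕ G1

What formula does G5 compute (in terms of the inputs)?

G1 = x3 ∨ x1
G2 = x1 ⊕ x3
G3 = G2 ∧ x4 = (x1 ⊕ x3) ∧ x4
G5 = G3 ⊕ G1 = ((x1 ⊕ x3) ∧ x4) ⊕ (x3 ∨ x1)

((x1 ⊕ x3) ∧ x4) ⊕ (x3 ∨ x1)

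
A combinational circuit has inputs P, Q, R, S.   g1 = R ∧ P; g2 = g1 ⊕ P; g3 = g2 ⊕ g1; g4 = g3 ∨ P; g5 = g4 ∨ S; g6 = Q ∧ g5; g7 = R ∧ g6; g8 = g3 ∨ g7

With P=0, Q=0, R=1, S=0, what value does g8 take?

0

g1 = 1 ∧ 0 = 0
g2 = 0 ⊕ 0 = 0
g3 = 0 ⊕ 0 = 0
g4 = 0 ∨ 0 = 0
g5 = 0 ∨ 0 = 0
g6 = 0 ∧ 0 = 0
g7 = 1 ∧ 0 = 0
g8 = 0 ∨ 0 = 0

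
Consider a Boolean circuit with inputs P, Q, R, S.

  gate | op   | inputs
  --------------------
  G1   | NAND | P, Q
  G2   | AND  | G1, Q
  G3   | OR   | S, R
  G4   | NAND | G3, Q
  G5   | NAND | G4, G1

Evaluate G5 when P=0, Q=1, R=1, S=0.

G1 = 0 NAND 1 = 1
G3 = 0 OR 1 = 1
G4 = 1 NAND 1 = 0
G5 = 0 NAND 1 = 1

1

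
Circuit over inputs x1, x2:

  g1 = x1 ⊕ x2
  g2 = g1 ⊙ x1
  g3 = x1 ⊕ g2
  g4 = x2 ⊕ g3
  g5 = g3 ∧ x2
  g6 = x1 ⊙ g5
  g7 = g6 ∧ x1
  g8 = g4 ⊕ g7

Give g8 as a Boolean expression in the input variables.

g1 = x1 ⊕ x2
g2 = g1 ⊙ x1 = (x1 ⊕ x2) ⊙ x1
g3 = x1 ⊕ g2 = x1 ⊕ ((x1 ⊕ x2) ⊙ x1)
g4 = x2 ⊕ g3 = x2 ⊕ (x1 ⊕ ((x1 ⊕ x2) ⊙ x1))
g5 = g3 ∧ x2 = (x1 ⊕ ((x1 ⊕ x2) ⊙ x1)) ∧ x2
g6 = x1 ⊙ g5 = x1 ⊙ ((x1 ⊕ ((x1 ⊕ x2) ⊙ x1)) ∧ x2)
g7 = g6 ∧ x1 = (x1 ⊙ ((x1 ⊕ ((x1 ⊕ x2) ⊙ x1)) ∧ x2)) ∧ x1
g8 = g4 ⊕ g7 = (x2 ⊕ (x1 ⊕ ((x1 ⊕ x2) ⊙ x1))) ⊕ ((x1 ⊙ ((x1 ⊕ ((x1 ⊕ x2) ⊙ x1)) ∧ x2)) ∧ x1)

(x2 ⊕ (x1 ⊕ ((x1 ⊕ x2) ⊙ x1))) ⊕ ((x1 ⊙ ((x1 ⊕ ((x1 ⊕ x2) ⊙ x1)) ∧ x2)) ∧ x1)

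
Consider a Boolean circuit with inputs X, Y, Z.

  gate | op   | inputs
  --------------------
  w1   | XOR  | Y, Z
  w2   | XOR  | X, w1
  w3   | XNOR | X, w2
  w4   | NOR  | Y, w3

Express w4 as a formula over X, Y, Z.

w1 = Y XOR Z
w2 = X XOR w1 = X XOR (Y XOR Z)
w3 = X XNOR w2 = X XNOR (X XOR (Y XOR Z))
w4 = Y NOR w3 = Y NOR (X XNOR (X XOR (Y XOR Z)))

Y NOR (X XNOR (X XOR (Y XOR Z)))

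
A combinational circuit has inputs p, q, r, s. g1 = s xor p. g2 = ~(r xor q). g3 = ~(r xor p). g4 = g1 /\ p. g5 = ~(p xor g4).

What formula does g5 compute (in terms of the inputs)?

g1 = s xor p
g4 = g1 /\ p = (s xor p) /\ p
g5 = ~(p xor g4) = ~(p xor ((s xor p) /\ p))

~(p xor ((s xor p) /\ p))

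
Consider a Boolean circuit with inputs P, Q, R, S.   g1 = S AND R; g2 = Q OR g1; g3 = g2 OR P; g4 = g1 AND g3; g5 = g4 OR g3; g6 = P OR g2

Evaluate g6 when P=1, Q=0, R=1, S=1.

g1 = 1 AND 1 = 1
g2 = 0 OR 1 = 1
g6 = 1 OR 1 = 1

1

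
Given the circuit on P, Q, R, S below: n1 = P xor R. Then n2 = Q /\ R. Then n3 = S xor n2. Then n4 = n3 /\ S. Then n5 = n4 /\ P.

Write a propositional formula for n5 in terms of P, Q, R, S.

n2 = Q /\ R
n3 = S xor n2 = S xor (Q /\ R)
n4 = n3 /\ S = (S xor (Q /\ R)) /\ S
n5 = n4 /\ P = ((S xor (Q /\ R)) /\ S) /\ P

((S xor (Q /\ R)) /\ S) /\ P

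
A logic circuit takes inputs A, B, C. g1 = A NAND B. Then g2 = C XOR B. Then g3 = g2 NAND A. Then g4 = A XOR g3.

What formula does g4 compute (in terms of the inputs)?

A XOR ((C XOR B) NAND A)

g2 = C XOR B
g3 = g2 NAND A = (C XOR B) NAND A
g4 = A XOR g3 = A XOR ((C XOR B) NAND A)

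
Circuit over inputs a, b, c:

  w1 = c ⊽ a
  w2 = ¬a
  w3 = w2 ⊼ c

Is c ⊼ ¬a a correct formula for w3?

Yes

w2 = ¬a
w3 = w2 ⊼ c = ¬a ⊼ c
At a=0, b=0, c=1: circuit gives 0, formula gives 0.
At a=0, b=0, c=0: circuit gives 1, formula gives 1.
Agrees on all 8 inputs.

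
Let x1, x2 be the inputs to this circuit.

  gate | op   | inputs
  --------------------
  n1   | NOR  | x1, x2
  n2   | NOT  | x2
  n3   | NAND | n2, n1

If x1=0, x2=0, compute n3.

0

n1 = 0 NOR 0 = 1
n2 = NOT 0 = 1
n3 = 1 NAND 1 = 0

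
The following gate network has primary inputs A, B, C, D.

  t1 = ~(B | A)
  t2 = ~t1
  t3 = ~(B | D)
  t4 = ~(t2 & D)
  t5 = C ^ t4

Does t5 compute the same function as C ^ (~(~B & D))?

No

t1 = ~(B | A)
t2 = ~t1 = ~(~(B | A))
t4 = ~(t2 & D) = ~(~(~(B | A)) & D)
t5 = C ^ t4 = C ^ (~(~(~(B | A)) & D))
At A=0, B=0, C=0, D=1: circuit gives 1, formula gives 0.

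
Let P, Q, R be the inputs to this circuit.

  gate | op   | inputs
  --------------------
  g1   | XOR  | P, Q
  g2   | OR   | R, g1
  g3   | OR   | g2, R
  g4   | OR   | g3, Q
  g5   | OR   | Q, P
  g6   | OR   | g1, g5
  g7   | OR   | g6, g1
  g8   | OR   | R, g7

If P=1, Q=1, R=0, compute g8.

g1 = 1 XOR 1 = 0
g5 = 1 OR 1 = 1
g6 = 0 OR 1 = 1
g7 = 1 OR 0 = 1
g8 = 0 OR 1 = 1

1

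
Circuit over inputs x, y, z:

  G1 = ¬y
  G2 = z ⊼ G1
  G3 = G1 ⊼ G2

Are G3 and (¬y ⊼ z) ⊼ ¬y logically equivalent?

G1 = ¬y
G2 = z ⊼ G1 = z ⊼ ¬y
G3 = G1 ⊼ G2 = ¬y ⊼ (z ⊼ ¬y)
At x=0, y=0, z=0: circuit gives 0, formula gives 0.
At x=0, y=0, z=1: circuit gives 1, formula gives 1.
Agrees on all 8 inputs.

Yes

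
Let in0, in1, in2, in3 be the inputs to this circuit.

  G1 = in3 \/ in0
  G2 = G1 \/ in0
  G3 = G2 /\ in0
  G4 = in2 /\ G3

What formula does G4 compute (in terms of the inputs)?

G1 = in3 \/ in0
G2 = G1 \/ in0 = (in3 \/ in0) \/ in0
G3 = G2 /\ in0 = ((in3 \/ in0) \/ in0) /\ in0
G4 = in2 /\ G3 = in2 /\ (((in3 \/ in0) \/ in0) /\ in0)

in2 /\ (((in3 \/ in0) \/ in0) /\ in0)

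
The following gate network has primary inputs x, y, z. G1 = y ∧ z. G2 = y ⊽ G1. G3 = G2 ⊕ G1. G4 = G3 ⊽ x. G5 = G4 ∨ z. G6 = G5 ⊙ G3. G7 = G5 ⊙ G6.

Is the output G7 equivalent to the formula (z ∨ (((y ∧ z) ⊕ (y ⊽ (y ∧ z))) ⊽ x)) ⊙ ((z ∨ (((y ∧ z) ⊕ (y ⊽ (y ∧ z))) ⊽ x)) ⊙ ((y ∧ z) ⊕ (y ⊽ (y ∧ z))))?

Yes

G1 = y ∧ z
G2 = y ⊽ G1 = y ⊽ (y ∧ z)
G3 = G2 ⊕ G1 = (y ⊽ (y ∧ z)) ⊕ (y ∧ z)
G4 = G3 ⊽ x = ((y ⊽ (y ∧ z)) ⊕ (y ∧ z)) ⊽ x
G5 = G4 ∨ z = (((y ⊽ (y ∧ z)) ⊕ (y ∧ z)) ⊽ x) ∨ z
G6 = G5 ⊙ G3 = ((((y ⊽ (y ∧ z)) ⊕ (y ∧ z)) ⊽ x) ∨ z) ⊙ ((y ⊽ (y ∧ z)) ⊕ (y ∧ z))
G7 = G5 ⊙ G6 = ((((y ⊽ (y ∧ z)) ⊕ (y ∧ z)) ⊽ x) ∨ z) ⊙ (((((y ⊽ (y ∧ z)) ⊕ (y ∧ z)) ⊽ x) ∨ z) ⊙ ((y ⊽ (y ∧ z)) ⊕ (y ∧ z)))
At x=0, y=1, z=0: circuit gives 0, formula gives 0.
At x=0, y=0, z=0: circuit gives 1, formula gives 1.
Agrees on all 8 inputs.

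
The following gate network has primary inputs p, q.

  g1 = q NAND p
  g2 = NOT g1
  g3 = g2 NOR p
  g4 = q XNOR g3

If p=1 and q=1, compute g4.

0

g1 = 1 NAND 1 = 0
g2 = NOT 0 = 1
g3 = 1 NOR 1 = 0
g4 = 1 XNOR 0 = 0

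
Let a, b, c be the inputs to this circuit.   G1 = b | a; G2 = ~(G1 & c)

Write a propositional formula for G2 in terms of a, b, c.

~((b | a) & c)

G1 = b | a
G2 = ~(G1 & c) = ~((b | a) & c)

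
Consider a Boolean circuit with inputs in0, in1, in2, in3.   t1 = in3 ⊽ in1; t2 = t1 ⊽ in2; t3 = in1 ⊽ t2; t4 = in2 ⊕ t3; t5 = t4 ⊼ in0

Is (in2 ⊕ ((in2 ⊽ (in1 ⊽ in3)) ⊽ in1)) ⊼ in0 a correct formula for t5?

Yes

t1 = in3 ⊽ in1
t2 = t1 ⊽ in2 = (in3 ⊽ in1) ⊽ in2
t3 = in1 ⊽ t2 = in1 ⊽ ((in3 ⊽ in1) ⊽ in2)
t4 = in2 ⊕ t3 = in2 ⊕ (in1 ⊽ ((in3 ⊽ in1) ⊽ in2))
t5 = t4 ⊼ in0 = (in2 ⊕ (in1 ⊽ ((in3 ⊽ in1) ⊽ in2))) ⊼ in0
At in0=1, in1=0, in2=0, in3=0: circuit gives 0, formula gives 0.
At in0=0, in1=0, in2=0, in3=0: circuit gives 1, formula gives 1.
Agrees on all 16 inputs.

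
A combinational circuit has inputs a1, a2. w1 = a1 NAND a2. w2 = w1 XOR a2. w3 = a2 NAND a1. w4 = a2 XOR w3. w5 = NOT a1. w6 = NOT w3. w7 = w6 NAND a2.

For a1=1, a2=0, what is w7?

1

w3 = 0 NAND 1 = 1
w6 = NOT 1 = 0
w7 = 0 NAND 0 = 1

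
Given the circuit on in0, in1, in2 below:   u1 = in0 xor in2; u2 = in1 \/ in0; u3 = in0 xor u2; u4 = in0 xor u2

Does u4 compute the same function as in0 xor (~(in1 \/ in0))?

u2 = in1 \/ in0
u4 = in0 xor u2 = in0 xor (in1 \/ in0)
At in0=0, in1=0, in2=0: circuit gives 0, formula gives 1.

No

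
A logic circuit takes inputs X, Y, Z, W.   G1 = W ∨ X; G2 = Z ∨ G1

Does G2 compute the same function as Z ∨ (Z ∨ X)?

G1 = W ∨ X
G2 = Z ∨ G1 = Z ∨ (W ∨ X)
At X=0, Y=0, Z=0, W=1: circuit gives 1, formula gives 0.

No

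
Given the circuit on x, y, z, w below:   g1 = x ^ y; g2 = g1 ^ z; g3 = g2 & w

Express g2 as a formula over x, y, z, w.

g1 = x ^ y
g2 = g1 ^ z = (x ^ y) ^ z

(x ^ y) ^ z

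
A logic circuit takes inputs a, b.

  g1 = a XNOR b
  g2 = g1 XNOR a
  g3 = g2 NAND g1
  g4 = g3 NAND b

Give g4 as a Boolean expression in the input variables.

(((a XNOR b) XNOR a) NAND (a XNOR b)) NAND b

g1 = a XNOR b
g2 = g1 XNOR a = (a XNOR b) XNOR a
g3 = g2 NAND g1 = ((a XNOR b) XNOR a) NAND (a XNOR b)
g4 = g3 NAND b = (((a XNOR b) XNOR a) NAND (a XNOR b)) NAND b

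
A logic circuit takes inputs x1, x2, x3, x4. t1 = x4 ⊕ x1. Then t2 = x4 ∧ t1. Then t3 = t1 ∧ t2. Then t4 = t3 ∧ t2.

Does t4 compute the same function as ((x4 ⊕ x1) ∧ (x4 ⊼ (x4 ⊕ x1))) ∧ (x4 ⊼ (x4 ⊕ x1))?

t1 = x4 ⊕ x1
t2 = x4 ∧ t1 = x4 ∧ (x4 ⊕ x1)
t3 = t1 ∧ t2 = (x4 ⊕ x1) ∧ (x4 ∧ (x4 ⊕ x1))
t4 = t3 ∧ t2 = ((x4 ⊕ x1) ∧ (x4 ∧ (x4 ⊕ x1))) ∧ (x4 ∧ (x4 ⊕ x1))
At x1=0, x2=0, x3=0, x4=1: circuit gives 1, formula gives 0.

No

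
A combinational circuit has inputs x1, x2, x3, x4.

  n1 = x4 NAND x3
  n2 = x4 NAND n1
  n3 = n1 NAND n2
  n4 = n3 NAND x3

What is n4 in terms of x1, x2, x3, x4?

((x4 NAND x3) NAND (x4 NAND (x4 NAND x3))) NAND x3

n1 = x4 NAND x3
n2 = x4 NAND n1 = x4 NAND (x4 NAND x3)
n3 = n1 NAND n2 = (x4 NAND x3) NAND (x4 NAND (x4 NAND x3))
n4 = n3 NAND x3 = ((x4 NAND x3) NAND (x4 NAND (x4 NAND x3))) NAND x3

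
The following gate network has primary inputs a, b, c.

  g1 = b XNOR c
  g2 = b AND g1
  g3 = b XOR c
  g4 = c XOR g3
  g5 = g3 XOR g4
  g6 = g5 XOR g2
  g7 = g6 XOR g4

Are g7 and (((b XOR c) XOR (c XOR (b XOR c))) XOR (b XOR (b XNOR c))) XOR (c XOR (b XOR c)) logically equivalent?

g1 = b XNOR c
g2 = b AND g1 = b AND (b XNOR c)
g3 = b XOR c
g4 = c XOR g3 = c XOR (b XOR c)
g5 = g3 XOR g4 = (b XOR c) XOR (c XOR (b XOR c))
g6 = g5 XOR g2 = ((b XOR c) XOR (c XOR (b XOR c))) XOR (b AND (b XNOR c))
g7 = g6 XOR g4 = (((b XOR c) XOR (c XOR (b XOR c))) XOR (b AND (b XNOR c))) XOR (c XOR (b XOR c))
At a=0, b=0, c=0: circuit gives 0, formula gives 1.

No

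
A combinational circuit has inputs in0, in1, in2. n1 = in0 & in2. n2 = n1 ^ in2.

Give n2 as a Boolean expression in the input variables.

(in0 & in2) ^ in2

n1 = in0 & in2
n2 = n1 ^ in2 = (in0 & in2) ^ in2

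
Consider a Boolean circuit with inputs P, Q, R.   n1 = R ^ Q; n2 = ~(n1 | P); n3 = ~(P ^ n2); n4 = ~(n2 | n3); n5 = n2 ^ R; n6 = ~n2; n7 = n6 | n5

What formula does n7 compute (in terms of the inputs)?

~(~((R ^ Q) | P)) | ((~((R ^ Q) | P)) ^ R)

n1 = R ^ Q
n2 = ~(n1 | P) = ~((R ^ Q) | P)
n5 = n2 ^ R = (~((R ^ Q) | P)) ^ R
n6 = ~n2 = ~(~((R ^ Q) | P))
n7 = n6 | n5 = ~(~((R ^ Q) | P)) | ((~((R ^ Q) | P)) ^ R)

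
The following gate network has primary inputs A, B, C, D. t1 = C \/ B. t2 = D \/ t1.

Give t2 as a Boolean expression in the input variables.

t1 = C \/ B
t2 = D \/ t1 = D \/ (C \/ B)

D \/ (C \/ B)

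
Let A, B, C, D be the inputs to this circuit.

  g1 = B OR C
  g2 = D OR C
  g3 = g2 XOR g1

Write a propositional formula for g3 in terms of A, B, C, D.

(D OR C) XOR (B OR C)

g1 = B OR C
g2 = D OR C
g3 = g2 XOR g1 = (D OR C) XOR (B OR C)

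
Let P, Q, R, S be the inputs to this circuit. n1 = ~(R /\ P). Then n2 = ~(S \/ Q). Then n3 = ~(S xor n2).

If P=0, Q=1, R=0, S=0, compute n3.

1

n2 = ~(0 \/ 1) = 0
n3 = ~(0 xor 0) = 1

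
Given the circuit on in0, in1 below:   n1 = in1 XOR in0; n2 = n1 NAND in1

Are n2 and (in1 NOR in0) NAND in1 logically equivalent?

No

n1 = in1 XOR in0
n2 = n1 NAND in1 = (in1 XOR in0) NAND in1
At in0=0, in1=1: circuit gives 0, formula gives 1.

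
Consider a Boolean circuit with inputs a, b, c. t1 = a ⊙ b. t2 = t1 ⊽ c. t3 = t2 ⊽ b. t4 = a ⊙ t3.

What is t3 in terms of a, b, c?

((a ⊙ b) ⊽ c) ⊽ b

t1 = a ⊙ b
t2 = t1 ⊽ c = (a ⊙ b) ⊽ c
t3 = t2 ⊽ b = ((a ⊙ b) ⊽ c) ⊽ b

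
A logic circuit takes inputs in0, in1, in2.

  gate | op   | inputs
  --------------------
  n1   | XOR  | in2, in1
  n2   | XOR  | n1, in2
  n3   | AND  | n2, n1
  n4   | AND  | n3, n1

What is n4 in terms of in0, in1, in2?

(((in2 XOR in1) XOR in2) AND (in2 XOR in1)) AND (in2 XOR in1)

n1 = in2 XOR in1
n2 = n1 XOR in2 = (in2 XOR in1) XOR in2
n3 = n2 AND n1 = ((in2 XOR in1) XOR in2) AND (in2 XOR in1)
n4 = n3 AND n1 = (((in2 XOR in1) XOR in2) AND (in2 XOR in1)) AND (in2 XOR in1)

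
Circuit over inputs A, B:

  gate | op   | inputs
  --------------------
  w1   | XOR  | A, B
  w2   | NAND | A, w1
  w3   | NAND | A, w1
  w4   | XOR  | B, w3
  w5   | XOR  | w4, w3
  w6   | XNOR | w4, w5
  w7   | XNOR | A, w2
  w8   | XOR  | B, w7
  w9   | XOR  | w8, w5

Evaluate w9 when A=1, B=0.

w1 = 1 XOR 0 = 1
w2 = 1 NAND 1 = 0
w3 = 1 NAND 1 = 0
w4 = 0 XOR 0 = 0
w5 = 0 XOR 0 = 0
w7 = 1 XNOR 0 = 0
w8 = 0 XOR 0 = 0
w9 = 0 XOR 0 = 0

0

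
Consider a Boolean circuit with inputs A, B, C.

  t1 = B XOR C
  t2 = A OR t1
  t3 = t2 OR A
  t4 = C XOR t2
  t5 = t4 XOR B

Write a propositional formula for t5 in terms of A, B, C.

(C XOR (A OR (B XOR C))) XOR B

t1 = B XOR C
t2 = A OR t1 = A OR (B XOR C)
t4 = C XOR t2 = C XOR (A OR (B XOR C))
t5 = t4 XOR B = (C XOR (A OR (B XOR C))) XOR B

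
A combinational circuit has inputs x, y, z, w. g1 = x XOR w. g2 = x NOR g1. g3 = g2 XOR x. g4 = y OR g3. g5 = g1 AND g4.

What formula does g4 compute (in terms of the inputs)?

y OR ((x NOR (x XOR w)) XOR x)

g1 = x XOR w
g2 = x NOR g1 = x NOR (x XOR w)
g3 = g2 XOR x = (x NOR (x XOR w)) XOR x
g4 = y OR g3 = y OR ((x NOR (x XOR w)) XOR x)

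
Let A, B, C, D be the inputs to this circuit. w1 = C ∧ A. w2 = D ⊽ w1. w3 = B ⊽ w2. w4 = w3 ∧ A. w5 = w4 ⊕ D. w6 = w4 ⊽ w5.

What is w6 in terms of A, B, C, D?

((B ⊽ (D ⊽ (C ∧ A))) ∧ A) ⊽ (((B ⊽ (D ⊽ (C ∧ A))) ∧ A) ⊕ D)

w1 = C ∧ A
w2 = D ⊽ w1 = D ⊽ (C ∧ A)
w3 = B ⊽ w2 = B ⊽ (D ⊽ (C ∧ A))
w4 = w3 ∧ A = (B ⊽ (D ⊽ (C ∧ A))) ∧ A
w5 = w4 ⊕ D = ((B ⊽ (D ⊽ (C ∧ A))) ∧ A) ⊕ D
w6 = w4 ⊽ w5 = ((B ⊽ (D ⊽ (C ∧ A))) ∧ A) ⊽ (((B ⊽ (D ⊽ (C ∧ A))) ∧ A) ⊕ D)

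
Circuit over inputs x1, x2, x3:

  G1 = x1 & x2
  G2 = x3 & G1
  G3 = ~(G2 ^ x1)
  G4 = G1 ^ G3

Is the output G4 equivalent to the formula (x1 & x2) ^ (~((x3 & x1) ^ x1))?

G1 = x1 & x2
G2 = x3 & G1 = x3 & (x1 & x2)
G3 = ~(G2 ^ x1) = ~((x3 & (x1 & x2)) ^ x1)
G4 = G1 ^ G3 = (x1 & x2) ^ (~((x3 & (x1 & x2)) ^ x1))
At x1=1, x2=0, x3=1: circuit gives 0, formula gives 1.

No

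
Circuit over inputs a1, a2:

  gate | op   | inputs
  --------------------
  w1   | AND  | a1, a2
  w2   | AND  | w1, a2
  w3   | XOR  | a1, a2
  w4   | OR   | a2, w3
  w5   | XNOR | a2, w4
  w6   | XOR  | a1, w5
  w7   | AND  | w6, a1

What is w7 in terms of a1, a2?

w3 = a1 XOR a2
w4 = a2 OR w3 = a2 OR (a1 XOR a2)
w5 = a2 XNOR w4 = a2 XNOR (a2 OR (a1 XOR a2))
w6 = a1 XOR w5 = a1 XOR (a2 XNOR (a2 OR (a1 XOR a2)))
w7 = w6 AND a1 = (a1 XOR (a2 XNOR (a2 OR (a1 XOR a2)))) AND a1

(a1 XOR (a2 XNOR (a2 OR (a1 XOR a2)))) AND a1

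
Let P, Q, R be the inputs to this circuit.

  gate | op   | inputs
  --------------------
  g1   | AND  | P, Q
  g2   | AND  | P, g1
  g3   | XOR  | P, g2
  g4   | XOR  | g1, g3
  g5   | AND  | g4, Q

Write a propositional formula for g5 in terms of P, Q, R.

((P AND Q) XOR (P XOR (P AND (P AND Q)))) AND Q

g1 = P AND Q
g2 = P AND g1 = P AND (P AND Q)
g3 = P XOR g2 = P XOR (P AND (P AND Q))
g4 = g1 XOR g3 = (P AND Q) XOR (P XOR (P AND (P AND Q)))
g5 = g4 AND Q = ((P AND Q) XOR (P XOR (P AND (P AND Q)))) AND Q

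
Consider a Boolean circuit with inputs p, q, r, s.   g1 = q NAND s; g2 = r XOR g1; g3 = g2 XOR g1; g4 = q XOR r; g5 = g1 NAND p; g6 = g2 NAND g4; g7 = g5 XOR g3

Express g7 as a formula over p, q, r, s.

g1 = q NAND s
g2 = r XOR g1 = r XOR (q NAND s)
g3 = g2 XOR g1 = (r XOR (q NAND s)) XOR (q NAND s)
g5 = g1 NAND p = (q NAND s) NAND p
g7 = g5 XOR g3 = ((q NAND s) NAND p) XOR ((r XOR (q NAND s)) XOR (q NAND s))

((q NAND s) NAND p) XOR ((r XOR (q NAND s)) XOR (q NAND s))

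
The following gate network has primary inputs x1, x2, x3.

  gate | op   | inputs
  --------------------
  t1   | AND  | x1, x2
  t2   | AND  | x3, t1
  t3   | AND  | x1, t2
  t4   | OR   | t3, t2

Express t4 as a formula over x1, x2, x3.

(x1 AND (x3 AND (x1 AND x2))) OR (x3 AND (x1 AND x2))

t1 = x1 AND x2
t2 = x3 AND t1 = x3 AND (x1 AND x2)
t3 = x1 AND t2 = x1 AND (x3 AND (x1 AND x2))
t4 = t3 OR t2 = (x1 AND (x3 AND (x1 AND x2))) OR (x3 AND (x1 AND x2))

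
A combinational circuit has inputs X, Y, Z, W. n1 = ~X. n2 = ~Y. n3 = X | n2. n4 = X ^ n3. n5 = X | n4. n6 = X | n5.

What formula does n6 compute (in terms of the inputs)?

n2 = ~Y
n3 = X | n2 = X | ~Y
n4 = X ^ n3 = X ^ (X | ~Y)
n5 = X | n4 = X | (X ^ (X | ~Y))
n6 = X | n5 = X | (X | (X ^ (X | ~Y)))

X | (X | (X ^ (X | ~Y)))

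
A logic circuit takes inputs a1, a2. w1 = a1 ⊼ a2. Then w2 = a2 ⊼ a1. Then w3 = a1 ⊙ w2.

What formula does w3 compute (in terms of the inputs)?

a1 ⊙ (a2 ⊼ a1)

w2 = a2 ⊼ a1
w3 = a1 ⊙ w2 = a1 ⊙ (a2 ⊼ a1)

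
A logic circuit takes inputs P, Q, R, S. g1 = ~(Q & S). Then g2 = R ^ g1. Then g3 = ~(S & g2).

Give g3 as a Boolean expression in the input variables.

g1 = ~(Q & S)
g2 = R ^ g1 = R ^ (~(Q & S))
g3 = ~(S & g2) = ~(S & (R ^ (~(Q & S))))

~(S & (R ^ (~(Q & S))))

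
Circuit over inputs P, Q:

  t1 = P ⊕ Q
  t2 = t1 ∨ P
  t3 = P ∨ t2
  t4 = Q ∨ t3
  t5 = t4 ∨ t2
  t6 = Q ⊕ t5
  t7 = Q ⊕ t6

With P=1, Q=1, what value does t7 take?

t1 = 1 ⊕ 1 = 0
t2 = 0 ∨ 1 = 1
t3 = 1 ∨ 1 = 1
t4 = 1 ∨ 1 = 1
t5 = 1 ∨ 1 = 1
t6 = 1 ⊕ 1 = 0
t7 = 1 ⊕ 0 = 1

1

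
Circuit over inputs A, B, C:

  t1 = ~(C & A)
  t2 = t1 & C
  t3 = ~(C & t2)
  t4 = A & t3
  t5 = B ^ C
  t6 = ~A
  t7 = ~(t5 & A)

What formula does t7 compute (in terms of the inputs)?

~((B ^ C) & A)

t5 = B ^ C
t7 = ~(t5 & A) = ~((B ^ C) & A)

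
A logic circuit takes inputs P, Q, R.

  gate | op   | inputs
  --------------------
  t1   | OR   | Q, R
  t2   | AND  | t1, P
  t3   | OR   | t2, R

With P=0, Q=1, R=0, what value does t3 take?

t1 = 1 OR 0 = 1
t2 = 1 AND 0 = 0
t3 = 0 OR 0 = 0

0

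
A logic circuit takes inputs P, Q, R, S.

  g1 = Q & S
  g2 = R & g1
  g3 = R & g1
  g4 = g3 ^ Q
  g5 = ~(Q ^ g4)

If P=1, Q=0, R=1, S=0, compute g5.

1

g1 = 0 & 0 = 0
g3 = 1 & 0 = 0
g4 = 0 ^ 0 = 0
g5 = ~(0 ^ 0) = 1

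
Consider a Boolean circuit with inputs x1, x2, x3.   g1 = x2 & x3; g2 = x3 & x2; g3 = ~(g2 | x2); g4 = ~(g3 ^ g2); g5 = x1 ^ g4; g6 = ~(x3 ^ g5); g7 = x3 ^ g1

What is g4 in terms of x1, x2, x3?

~((~((x3 & x2) | x2)) ^ (x3 & x2))

g2 = x3 & x2
g3 = ~(g2 | x2) = ~((x3 & x2) | x2)
g4 = ~(g3 ^ g2) = ~((~((x3 & x2) | x2)) ^ (x3 & x2))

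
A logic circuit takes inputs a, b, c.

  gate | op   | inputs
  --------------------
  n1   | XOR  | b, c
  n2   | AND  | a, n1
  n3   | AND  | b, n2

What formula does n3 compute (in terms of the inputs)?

b AND (a AND (b XOR c))

n1 = b XOR c
n2 = a AND n1 = a AND (b XOR c)
n3 = b AND n2 = b AND (a AND (b XOR c))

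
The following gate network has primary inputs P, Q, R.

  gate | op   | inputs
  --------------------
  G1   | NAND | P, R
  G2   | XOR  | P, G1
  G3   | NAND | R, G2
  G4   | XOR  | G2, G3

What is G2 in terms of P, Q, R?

G1 = P NAND R
G2 = P XOR G1 = P XOR (P NAND R)

P XOR (P NAND R)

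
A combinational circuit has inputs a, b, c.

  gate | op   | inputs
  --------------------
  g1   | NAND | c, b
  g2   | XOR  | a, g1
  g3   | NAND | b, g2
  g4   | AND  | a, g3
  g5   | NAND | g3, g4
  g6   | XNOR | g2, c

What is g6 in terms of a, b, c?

g1 = c NAND b
g2 = a XOR g1 = a XOR (c NAND b)
g6 = g2 XNOR c = (a XOR (c NAND b)) XNOR c

(a XOR (c NAND b)) XNOR c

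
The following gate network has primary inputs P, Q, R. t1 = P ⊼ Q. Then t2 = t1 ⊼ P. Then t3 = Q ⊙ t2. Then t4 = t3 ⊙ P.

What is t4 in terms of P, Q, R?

(Q ⊙ ((P ⊼ Q) ⊼ P)) ⊙ P

t1 = P ⊼ Q
t2 = t1 ⊼ P = (P ⊼ Q) ⊼ P
t3 = Q ⊙ t2 = Q ⊙ ((P ⊼ Q) ⊼ P)
t4 = t3 ⊙ P = (Q ⊙ ((P ⊼ Q) ⊼ P)) ⊙ P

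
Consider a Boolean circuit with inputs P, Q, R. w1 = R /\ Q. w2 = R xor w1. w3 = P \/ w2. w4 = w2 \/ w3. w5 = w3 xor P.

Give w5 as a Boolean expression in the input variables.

(P \/ (R xor (R /\ Q))) xor P

w1 = R /\ Q
w2 = R xor w1 = R xor (R /\ Q)
w3 = P \/ w2 = P \/ (R xor (R /\ Q))
w5 = w3 xor P = (P \/ (R xor (R /\ Q))) xor P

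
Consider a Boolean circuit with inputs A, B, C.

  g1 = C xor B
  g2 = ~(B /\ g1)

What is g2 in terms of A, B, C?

g1 = C xor B
g2 = ~(B /\ g1) = ~(B /\ (C xor B))

~(B /\ (C xor B))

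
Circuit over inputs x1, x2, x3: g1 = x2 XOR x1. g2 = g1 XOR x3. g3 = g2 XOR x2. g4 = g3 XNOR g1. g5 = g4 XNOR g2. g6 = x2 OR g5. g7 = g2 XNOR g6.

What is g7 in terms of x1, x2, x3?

((x2 XOR x1) XOR x3) XNOR (x2 OR (((((x2 XOR x1) XOR x3) XOR x2) XNOR (x2 XOR x1)) XNOR ((x2 XOR x1) XOR x3)))

g1 = x2 XOR x1
g2 = g1 XOR x3 = (x2 XOR x1) XOR x3
g3 = g2 XOR x2 = ((x2 XOR x1) XOR x3) XOR x2
g4 = g3 XNOR g1 = (((x2 XOR x1) XOR x3) XOR x2) XNOR (x2 XOR x1)
g5 = g4 XNOR g2 = ((((x2 XOR x1) XOR x3) XOR x2) XNOR (x2 XOR x1)) XNOR ((x2 XOR x1) XOR x3)
g6 = x2 OR g5 = x2 OR (((((x2 XOR x1) XOR x3) XOR x2) XNOR (x2 XOR x1)) XNOR ((x2 XOR x1) XOR x3))
g7 = g2 XNOR g6 = ((x2 XOR x1) XOR x3) XNOR (x2 OR (((((x2 XOR x1) XOR x3) XOR x2) XNOR (x2 XOR x1)) XNOR ((x2 XOR x1) XOR x3)))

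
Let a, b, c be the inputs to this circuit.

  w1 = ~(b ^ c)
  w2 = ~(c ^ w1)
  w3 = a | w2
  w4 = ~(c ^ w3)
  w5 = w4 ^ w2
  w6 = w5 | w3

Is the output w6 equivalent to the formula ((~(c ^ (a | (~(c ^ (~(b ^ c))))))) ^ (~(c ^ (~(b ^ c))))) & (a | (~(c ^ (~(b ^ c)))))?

No

w1 = ~(b ^ c)
w2 = ~(c ^ w1) = ~(c ^ (~(b ^ c)))
w3 = a | w2 = a | (~(c ^ (~(b ^ c))))
w4 = ~(c ^ w3) = ~(c ^ (a | (~(c ^ (~(b ^ c))))))
w5 = w4 ^ w2 = (~(c ^ (a | (~(c ^ (~(b ^ c))))))) ^ (~(c ^ (~(b ^ c))))
w6 = w5 | w3 = ((~(c ^ (a | (~(c ^ (~(b ^ c))))))) ^ (~(c ^ (~(b ^ c))))) | (a | (~(c ^ (~(b ^ c)))))
At a=0, b=0, c=0: circuit gives 1, formula gives 0.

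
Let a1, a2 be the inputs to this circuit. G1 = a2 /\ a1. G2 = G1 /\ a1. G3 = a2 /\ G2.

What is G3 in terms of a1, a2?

a2 /\ ((a2 /\ a1) /\ a1)

G1 = a2 /\ a1
G2 = G1 /\ a1 = (a2 /\ a1) /\ a1
G3 = a2 /\ G2 = a2 /\ ((a2 /\ a1) /\ a1)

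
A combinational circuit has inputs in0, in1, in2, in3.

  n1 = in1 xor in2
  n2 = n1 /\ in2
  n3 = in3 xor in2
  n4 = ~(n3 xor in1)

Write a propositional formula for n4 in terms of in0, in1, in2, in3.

~((in3 xor in2) xor in1)

n3 = in3 xor in2
n4 = ~(n3 xor in1) = ~((in3 xor in2) xor in1)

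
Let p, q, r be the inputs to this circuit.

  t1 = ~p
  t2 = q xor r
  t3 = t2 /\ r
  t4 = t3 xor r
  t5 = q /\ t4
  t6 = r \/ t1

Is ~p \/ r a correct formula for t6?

Yes

t1 = ~p
t6 = r \/ t1 = r \/ ~p
At p=1, q=0, r=0: circuit gives 0, formula gives 0.
At p=0, q=0, r=0: circuit gives 1, formula gives 1.
Agrees on all 8 inputs.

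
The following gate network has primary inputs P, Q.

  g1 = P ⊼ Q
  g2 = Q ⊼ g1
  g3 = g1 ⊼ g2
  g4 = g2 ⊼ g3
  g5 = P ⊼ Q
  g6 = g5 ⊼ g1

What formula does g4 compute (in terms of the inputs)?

g1 = P ⊼ Q
g2 = Q ⊼ g1 = Q ⊼ (P ⊼ Q)
g3 = g1 ⊼ g2 = (P ⊼ Q) ⊼ (Q ⊼ (P ⊼ Q))
g4 = g2 ⊼ g3 = (Q ⊼ (P ⊼ Q)) ⊼ ((P ⊼ Q) ⊼ (Q ⊼ (P ⊼ Q)))

(Q ⊼ (P ⊼ Q)) ⊼ ((P ⊼ Q) ⊼ (Q ⊼ (P ⊼ Q)))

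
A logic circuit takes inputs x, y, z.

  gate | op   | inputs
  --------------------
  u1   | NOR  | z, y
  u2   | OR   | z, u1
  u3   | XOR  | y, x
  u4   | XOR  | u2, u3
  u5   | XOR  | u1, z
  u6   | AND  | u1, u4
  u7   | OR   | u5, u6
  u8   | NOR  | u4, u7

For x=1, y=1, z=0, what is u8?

u1 = 0 NOR 1 = 0
u2 = 0 OR 0 = 0
u3 = 1 XOR 1 = 0
u4 = 0 XOR 0 = 0
u5 = 0 XOR 0 = 0
u6 = 0 AND 0 = 0
u7 = 0 OR 0 = 0
u8 = 0 NOR 0 = 1

1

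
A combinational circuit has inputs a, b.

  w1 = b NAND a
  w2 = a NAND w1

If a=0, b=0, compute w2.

1

w1 = 0 NAND 0 = 1
w2 = 0 NAND 1 = 1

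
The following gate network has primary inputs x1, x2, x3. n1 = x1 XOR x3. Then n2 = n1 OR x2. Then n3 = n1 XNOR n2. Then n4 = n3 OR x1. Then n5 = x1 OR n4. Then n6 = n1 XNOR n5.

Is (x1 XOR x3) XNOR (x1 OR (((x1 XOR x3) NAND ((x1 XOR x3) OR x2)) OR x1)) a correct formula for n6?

n1 = x1 XOR x3
n2 = n1 OR x2 = (x1 XOR x3) OR x2
n3 = n1 XNOR n2 = (x1 XOR x3) XNOR ((x1 XOR x3) OR x2)
n4 = n3 OR x1 = ((x1 XOR x3) XNOR ((x1 XOR x3) OR x2)) OR x1
n5 = x1 OR n4 = x1 OR (((x1 XOR x3) XNOR ((x1 XOR x3) OR x2)) OR x1)
n6 = n1 XNOR n5 = (x1 XOR x3) XNOR (x1 OR (((x1 XOR x3) XNOR ((x1 XOR x3) OR x2)) OR x1))
At x1=0, x2=0, x3=1: circuit gives 1, formula gives 0.

No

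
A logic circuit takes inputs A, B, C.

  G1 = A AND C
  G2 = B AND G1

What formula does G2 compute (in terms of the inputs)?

B AND (A AND C)

G1 = A AND C
G2 = B AND G1 = B AND (A AND C)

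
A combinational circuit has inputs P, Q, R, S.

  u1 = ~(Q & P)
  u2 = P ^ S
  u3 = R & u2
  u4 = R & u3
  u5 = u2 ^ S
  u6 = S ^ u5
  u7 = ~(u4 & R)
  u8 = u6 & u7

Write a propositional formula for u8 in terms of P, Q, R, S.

(S ^ ((P ^ S) ^ S)) & (~((R & (R & (P ^ S))) & R))

u2 = P ^ S
u3 = R & u2 = R & (P ^ S)
u4 = R & u3 = R & (R & (P ^ S))
u5 = u2 ^ S = (P ^ S) ^ S
u6 = S ^ u5 = S ^ ((P ^ S) ^ S)
u7 = ~(u4 & R) = ~((R & (R & (P ^ S))) & R)
u8 = u6 & u7 = (S ^ ((P ^ S) ^ S)) & (~((R & (R & (P ^ S))) & R))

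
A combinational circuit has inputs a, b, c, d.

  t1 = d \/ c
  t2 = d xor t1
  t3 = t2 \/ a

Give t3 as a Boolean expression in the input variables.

(d xor (d \/ c)) \/ a

t1 = d \/ c
t2 = d xor t1 = d xor (d \/ c)
t3 = t2 \/ a = (d xor (d \/ c)) \/ a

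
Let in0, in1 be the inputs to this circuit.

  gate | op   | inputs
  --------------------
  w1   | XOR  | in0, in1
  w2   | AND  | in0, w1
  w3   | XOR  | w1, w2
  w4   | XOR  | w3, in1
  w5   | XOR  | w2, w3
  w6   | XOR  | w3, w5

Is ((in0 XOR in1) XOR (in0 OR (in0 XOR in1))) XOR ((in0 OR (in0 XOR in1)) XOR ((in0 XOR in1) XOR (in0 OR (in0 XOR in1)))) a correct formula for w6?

No

w1 = in0 XOR in1
w2 = in0 AND w1 = in0 AND (in0 XOR in1)
w3 = w1 XOR w2 = (in0 XOR in1) XOR (in0 AND (in0 XOR in1))
w5 = w2 XOR w3 = (in0 AND (in0 XOR in1)) XOR ((in0 XOR in1) XOR (in0 AND (in0 XOR in1)))
w6 = w3 XOR w5 = ((in0 XOR in1) XOR (in0 AND (in0 XOR in1))) XOR ((in0 AND (in0 XOR in1)) XOR ((in0 XOR in1) XOR (in0 AND (in0 XOR in1))))
At in0=0, in1=1: circuit gives 0, formula gives 1.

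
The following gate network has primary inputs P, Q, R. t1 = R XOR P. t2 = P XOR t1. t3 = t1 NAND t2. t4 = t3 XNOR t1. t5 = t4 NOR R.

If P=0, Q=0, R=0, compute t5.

1

t1 = 0 XOR 0 = 0
t2 = 0 XOR 0 = 0
t3 = 0 NAND 0 = 1
t4 = 1 XNOR 0 = 0
t5 = 0 NOR 0 = 1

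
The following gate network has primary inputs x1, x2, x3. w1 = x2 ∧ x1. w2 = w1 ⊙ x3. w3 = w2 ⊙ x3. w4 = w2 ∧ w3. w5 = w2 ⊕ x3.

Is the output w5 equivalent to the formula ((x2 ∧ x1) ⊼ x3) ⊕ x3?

No

w1 = x2 ∧ x1
w2 = w1 ⊙ x3 = (x2 ∧ x1) ⊙ x3
w5 = w2 ⊕ x3 = ((x2 ∧ x1) ⊙ x3) ⊕ x3
At x1=0, x2=0, x3=1: circuit gives 1, formula gives 0.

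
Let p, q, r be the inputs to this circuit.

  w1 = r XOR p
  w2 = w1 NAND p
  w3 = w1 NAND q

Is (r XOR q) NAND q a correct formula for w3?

w1 = r XOR p
w3 = w1 NAND q = (r XOR p) NAND q
At p=0, q=1, r=0: circuit gives 1, formula gives 0.

No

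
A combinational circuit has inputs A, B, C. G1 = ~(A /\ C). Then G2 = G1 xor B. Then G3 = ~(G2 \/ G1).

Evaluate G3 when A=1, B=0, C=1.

1

G1 = ~(1 /\ 1) = 0
G2 = 0 xor 0 = 0
G3 = ~(0 \/ 0) = 1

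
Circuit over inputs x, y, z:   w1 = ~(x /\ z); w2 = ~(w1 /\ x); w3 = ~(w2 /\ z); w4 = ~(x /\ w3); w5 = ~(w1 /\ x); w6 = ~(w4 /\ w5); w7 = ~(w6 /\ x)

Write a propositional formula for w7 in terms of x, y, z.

~((~((~(x /\ (~((~((~(x /\ z)) /\ x)) /\ z)))) /\ (~((~(x /\ z)) /\ x)))) /\ x)

w1 = ~(x /\ z)
w2 = ~(w1 /\ x) = ~((~(x /\ z)) /\ x)
w3 = ~(w2 /\ z) = ~((~((~(x /\ z)) /\ x)) /\ z)
w4 = ~(x /\ w3) = ~(x /\ (~((~((~(x /\ z)) /\ x)) /\ z)))
w5 = ~(w1 /\ x) = ~((~(x /\ z)) /\ x)
w6 = ~(w4 /\ w5) = ~((~(x /\ (~((~((~(x /\ z)) /\ x)) /\ z)))) /\ (~((~(x /\ z)) /\ x)))
w7 = ~(w6 /\ x) = ~((~((~(x /\ (~((~((~(x /\ z)) /\ x)) /\ z)))) /\ (~((~(x /\ z)) /\ x)))) /\ x)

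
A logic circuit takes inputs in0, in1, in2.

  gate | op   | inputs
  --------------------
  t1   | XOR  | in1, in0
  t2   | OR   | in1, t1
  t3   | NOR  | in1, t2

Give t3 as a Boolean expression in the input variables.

t1 = in1 XOR in0
t2 = in1 OR t1 = in1 OR (in1 XOR in0)
t3 = in1 NOR t2 = in1 NOR (in1 OR (in1 XOR in0))

in1 NOR (in1 OR (in1 XOR in0))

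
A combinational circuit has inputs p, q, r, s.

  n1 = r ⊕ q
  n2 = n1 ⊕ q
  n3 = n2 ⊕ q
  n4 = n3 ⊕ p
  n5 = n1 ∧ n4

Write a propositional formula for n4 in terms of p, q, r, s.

(((r ⊕ q) ⊕ q) ⊕ q) ⊕ p

n1 = r ⊕ q
n2 = n1 ⊕ q = (r ⊕ q) ⊕ q
n3 = n2 ⊕ q = ((r ⊕ q) ⊕ q) ⊕ q
n4 = n3 ⊕ p = (((r ⊕ q) ⊕ q) ⊕ q) ⊕ p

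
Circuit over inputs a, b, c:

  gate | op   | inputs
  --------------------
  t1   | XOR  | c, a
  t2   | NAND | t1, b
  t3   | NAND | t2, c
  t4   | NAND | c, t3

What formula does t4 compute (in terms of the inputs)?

c NAND (((c XOR a) NAND b) NAND c)

t1 = c XOR a
t2 = t1 NAND b = (c XOR a) NAND b
t3 = t2 NAND c = ((c XOR a) NAND b) NAND c
t4 = c NAND t3 = c NAND (((c XOR a) NAND b) NAND c)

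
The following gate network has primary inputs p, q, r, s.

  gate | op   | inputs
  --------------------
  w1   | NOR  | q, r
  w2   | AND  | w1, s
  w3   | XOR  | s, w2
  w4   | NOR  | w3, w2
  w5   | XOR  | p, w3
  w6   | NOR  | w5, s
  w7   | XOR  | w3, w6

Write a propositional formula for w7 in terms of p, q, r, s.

w1 = q NOR r
w2 = w1 AND s = (q NOR r) AND s
w3 = s XOR w2 = s XOR ((q NOR r) AND s)
w5 = p XOR w3 = p XOR (s XOR ((q NOR r) AND s))
w6 = w5 NOR s = (p XOR (s XOR ((q NOR r) AND s))) NOR s
w7 = w3 XOR w6 = (s XOR ((q NOR r) AND s)) XOR ((p XOR (s XOR ((q NOR r) AND s))) NOR s)

(s XOR ((q NOR r) AND s)) XOR ((p XOR (s XOR ((q NOR r) AND s))) NOR s)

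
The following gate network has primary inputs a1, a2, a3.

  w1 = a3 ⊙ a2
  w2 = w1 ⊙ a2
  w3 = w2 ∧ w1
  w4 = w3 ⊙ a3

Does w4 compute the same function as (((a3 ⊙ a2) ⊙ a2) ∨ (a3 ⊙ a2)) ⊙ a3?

No

w1 = a3 ⊙ a2
w2 = w1 ⊙ a2 = (a3 ⊙ a2) ⊙ a2
w3 = w2 ∧ w1 = ((a3 ⊙ a2) ⊙ a2) ∧ (a3 ⊙ a2)
w4 = w3 ⊙ a3 = (((a3 ⊙ a2) ⊙ a2) ∧ (a3 ⊙ a2)) ⊙ a3
At a1=0, a2=0, a3=0: circuit gives 1, formula gives 0.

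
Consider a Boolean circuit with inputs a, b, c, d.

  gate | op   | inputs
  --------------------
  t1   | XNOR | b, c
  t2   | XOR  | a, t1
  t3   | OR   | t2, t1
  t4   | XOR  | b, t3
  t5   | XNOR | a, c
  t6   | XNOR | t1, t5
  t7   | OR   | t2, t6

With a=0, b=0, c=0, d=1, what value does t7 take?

1

t1 = 0 XNOR 0 = 1
t2 = 0 XOR 1 = 1
t5 = 0 XNOR 0 = 1
t6 = 1 XNOR 1 = 1
t7 = 1 OR 1 = 1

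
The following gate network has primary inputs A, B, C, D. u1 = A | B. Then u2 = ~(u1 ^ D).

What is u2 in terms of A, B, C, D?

~((A | B) ^ D)

u1 = A | B
u2 = ~(u1 ^ D) = ~((A | B) ^ D)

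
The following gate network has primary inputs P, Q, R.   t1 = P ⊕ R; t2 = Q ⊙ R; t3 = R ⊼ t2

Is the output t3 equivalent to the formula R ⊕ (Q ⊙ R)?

t2 = Q ⊙ R
t3 = R ⊼ t2 = R ⊼ (Q ⊙ R)
At P=0, Q=1, R=0: circuit gives 1, formula gives 0.

No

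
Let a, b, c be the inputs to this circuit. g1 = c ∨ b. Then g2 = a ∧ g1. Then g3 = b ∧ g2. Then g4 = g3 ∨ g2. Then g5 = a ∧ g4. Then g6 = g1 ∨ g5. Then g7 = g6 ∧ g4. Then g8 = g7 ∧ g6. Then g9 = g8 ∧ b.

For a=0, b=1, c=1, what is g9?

g1 = 1 ∨ 1 = 1
g2 = 0 ∧ 1 = 0
g3 = 1 ∧ 0 = 0
g4 = 0 ∨ 0 = 0
g5 = 0 ∧ 0 = 0
g6 = 1 ∨ 0 = 1
g7 = 1 ∧ 0 = 0
g8 = 0 ∧ 1 = 0
g9 = 0 ∧ 1 = 0

0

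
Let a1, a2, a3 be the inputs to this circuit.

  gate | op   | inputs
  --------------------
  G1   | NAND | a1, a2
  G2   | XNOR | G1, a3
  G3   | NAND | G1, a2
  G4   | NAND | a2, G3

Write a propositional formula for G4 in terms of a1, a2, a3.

G1 = a1 NAND a2
G3 = G1 NAND a2 = (a1 NAND a2) NAND a2
G4 = a2 NAND G3 = a2 NAND ((a1 NAND a2) NAND a2)

a2 NAND ((a1 NAND a2) NAND a2)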